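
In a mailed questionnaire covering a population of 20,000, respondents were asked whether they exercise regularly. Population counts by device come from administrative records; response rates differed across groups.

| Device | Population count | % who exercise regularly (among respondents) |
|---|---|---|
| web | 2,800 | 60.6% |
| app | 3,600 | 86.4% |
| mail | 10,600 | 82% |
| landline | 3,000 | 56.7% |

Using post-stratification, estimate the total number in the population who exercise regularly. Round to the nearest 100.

15,200

Estimated count per cell = population count × respondent percentage:
  web: 2,800 × 60.6% = 1696.8
  app: 3,600 × 86.4% = 3110.4
  mail: 10,600 × 82% = 8692
  landline: 3,000 × 56.7% = 1701
Estimated total = 15200.2 → 15,200.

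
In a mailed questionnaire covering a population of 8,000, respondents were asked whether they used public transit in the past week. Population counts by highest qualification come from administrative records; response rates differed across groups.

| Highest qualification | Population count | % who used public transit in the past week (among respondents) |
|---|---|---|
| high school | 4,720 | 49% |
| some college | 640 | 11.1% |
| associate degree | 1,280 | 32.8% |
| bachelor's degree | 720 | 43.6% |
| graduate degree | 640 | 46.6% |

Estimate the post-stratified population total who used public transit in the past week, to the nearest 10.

Estimated count per cell = population count × respondent percentage:
  high school: 4,720 × 49% = 2312.8
  some college: 640 × 11.1% = 71.04
  associate degree: 1,280 × 32.8% = 419.84
  bachelor's degree: 720 × 43.6% = 313.92
  graduate degree: 640 × 46.6% = 298.24
Estimated total = 3415.84 → 3,420.

3,420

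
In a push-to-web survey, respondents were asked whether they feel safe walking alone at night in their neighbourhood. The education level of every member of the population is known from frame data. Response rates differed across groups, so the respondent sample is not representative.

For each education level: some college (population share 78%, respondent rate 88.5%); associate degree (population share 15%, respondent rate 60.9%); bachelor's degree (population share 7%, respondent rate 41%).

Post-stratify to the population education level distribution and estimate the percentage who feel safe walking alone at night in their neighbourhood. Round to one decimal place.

81.0%

Each cell contributes population-share × respondent value:
  some college: 0.78 × 88.5 = 69.03
  associate degree: 0.15 × 60.9 = 9.135
  bachelor's degree: 0.07 × 41 = 2.87
Post-stratified estimate = 81.035 → 81.0%.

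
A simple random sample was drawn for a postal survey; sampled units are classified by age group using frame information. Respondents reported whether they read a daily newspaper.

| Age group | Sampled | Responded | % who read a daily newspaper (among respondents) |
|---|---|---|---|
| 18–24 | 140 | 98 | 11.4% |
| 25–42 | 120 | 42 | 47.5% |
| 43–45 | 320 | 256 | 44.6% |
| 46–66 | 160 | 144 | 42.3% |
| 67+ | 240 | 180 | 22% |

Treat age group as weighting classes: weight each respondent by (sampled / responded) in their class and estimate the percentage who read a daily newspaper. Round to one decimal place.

Class response rates: 18–24 98/140 = 70%, 25–42 42/120 = 35%, 43–45 256/320 = 80%, 46–66 144/160 = 90%, 67+ 180/240 = 75%.
With weight = n_sampled/n_responded per class, the weighted class total is n_sampled:
  18–24: 140 × 11.4 = 1596
  25–42: 120 × 47.5 = 5700
  43–45: 320 × 44.6 = 14,272
  46–66: 160 × 42.3 = 6768
  67+: 240 × 22 = 5280
Adjusted estimate = 33,616 / 980 = 34.302 → 34.3%.

34.3%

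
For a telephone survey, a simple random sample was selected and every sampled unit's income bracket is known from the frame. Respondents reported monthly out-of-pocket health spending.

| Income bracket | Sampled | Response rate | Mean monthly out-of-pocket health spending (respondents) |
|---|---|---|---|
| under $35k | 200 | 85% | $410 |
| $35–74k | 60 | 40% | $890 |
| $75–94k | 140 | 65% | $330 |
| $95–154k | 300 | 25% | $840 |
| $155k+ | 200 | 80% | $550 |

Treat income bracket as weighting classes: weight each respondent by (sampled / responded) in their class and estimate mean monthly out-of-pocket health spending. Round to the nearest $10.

With weight = n_sampled/n_responded per class, the weighted class total is n_sampled:
  under $35k: 200 × 410 = 82,000
  $35–74k: 60 × 890 = 53,400
  $75–94k: 140 × 330 = 46,200
  $95–154k: 300 × 840 = 252,000
  $155k+: 200 × 550 = 110,000
Adjusted estimate = 543,600 / 900 = 604 → $600.

$600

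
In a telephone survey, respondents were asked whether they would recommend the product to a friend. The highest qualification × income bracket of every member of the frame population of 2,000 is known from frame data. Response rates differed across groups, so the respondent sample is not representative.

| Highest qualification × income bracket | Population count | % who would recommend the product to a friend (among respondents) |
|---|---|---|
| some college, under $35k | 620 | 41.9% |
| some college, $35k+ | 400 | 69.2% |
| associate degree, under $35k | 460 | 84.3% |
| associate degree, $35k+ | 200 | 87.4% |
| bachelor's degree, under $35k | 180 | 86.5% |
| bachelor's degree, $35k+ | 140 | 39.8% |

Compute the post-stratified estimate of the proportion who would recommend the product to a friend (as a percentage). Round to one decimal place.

Post-stratification weights by population share, not respondent share:
  some college, under $35k: (620/2,000) × 41.9 = 12.989
  some college, $35k+: (400/2,000) × 69.2 = 13.84
  associate degree, under $35k: (460/2,000) × 84.3 = 19.389
  associate degree, $35k+: (200/2,000) × 87.4 = 8.74
  bachelor's degree, under $35k: (180/2,000) × 86.5 = 7.785
  bachelor's degree, $35k+: (140/2,000) × 39.8 = 2.786
Post-stratified estimate = 65.529 → 65.5%.

65.5%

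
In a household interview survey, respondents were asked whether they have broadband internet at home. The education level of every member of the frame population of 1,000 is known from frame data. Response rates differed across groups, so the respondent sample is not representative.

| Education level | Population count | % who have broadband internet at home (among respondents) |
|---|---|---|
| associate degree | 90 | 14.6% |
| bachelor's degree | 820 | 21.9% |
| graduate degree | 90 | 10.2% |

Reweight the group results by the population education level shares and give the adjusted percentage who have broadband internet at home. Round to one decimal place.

20.2%

Reweight to the known education level distribution:
  associate degree: (90/1,000) × 14.6 = 1.314
  bachelor's degree: (820/1,000) × 21.9 = 17.958
  graduate degree: (90/1,000) × 10.2 = 0.918
Post-stratified estimate = 20.19 → 20.2%.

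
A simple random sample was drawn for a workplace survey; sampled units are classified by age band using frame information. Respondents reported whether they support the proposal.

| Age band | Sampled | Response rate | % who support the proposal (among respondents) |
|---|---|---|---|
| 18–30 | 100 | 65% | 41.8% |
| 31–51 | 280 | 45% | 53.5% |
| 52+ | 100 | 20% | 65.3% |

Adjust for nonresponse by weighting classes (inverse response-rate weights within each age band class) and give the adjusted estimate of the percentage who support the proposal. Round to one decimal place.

With weight = n_sampled/n_responded per class, the weighted class total is n_sampled:
  18–30: 100 × 41.8 = 4180
  31–51: 280 × 53.5 = 14,980
  52+: 100 × 65.3 = 6530
Adjusted estimate = 25,690 / 480 = 53.5208 → 53.5%.

53.5%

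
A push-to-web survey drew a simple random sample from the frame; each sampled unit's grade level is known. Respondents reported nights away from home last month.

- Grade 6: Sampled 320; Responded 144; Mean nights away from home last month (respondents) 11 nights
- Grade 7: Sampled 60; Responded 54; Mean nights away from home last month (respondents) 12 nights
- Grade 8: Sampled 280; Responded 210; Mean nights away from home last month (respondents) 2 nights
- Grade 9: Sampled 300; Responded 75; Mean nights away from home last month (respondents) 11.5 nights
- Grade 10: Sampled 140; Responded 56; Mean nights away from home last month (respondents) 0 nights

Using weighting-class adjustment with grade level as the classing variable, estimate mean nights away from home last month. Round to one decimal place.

Response rates by class: Grade 6 144/320 = 45%, Grade 7 54/60 = 90%, Grade 8 210/280 = 75%, Grade 9 75/300 = 25%, Grade 10 56/140 = 40%.
Weighting each respondent by the inverse class response rate inflates each class back to its sampled size, so the class weight is n_sampled:
  Grade 6: 320 × 11 = 3520
  Grade 7: 60 × 12 = 720
  Grade 8: 280 × 2 = 560
  Grade 9: 300 × 11.5 = 3450
  Grade 10: 140 × 0 = 0
Adjusted estimate = 8250 / 1,100 = 7.5 → 7.5.

7.5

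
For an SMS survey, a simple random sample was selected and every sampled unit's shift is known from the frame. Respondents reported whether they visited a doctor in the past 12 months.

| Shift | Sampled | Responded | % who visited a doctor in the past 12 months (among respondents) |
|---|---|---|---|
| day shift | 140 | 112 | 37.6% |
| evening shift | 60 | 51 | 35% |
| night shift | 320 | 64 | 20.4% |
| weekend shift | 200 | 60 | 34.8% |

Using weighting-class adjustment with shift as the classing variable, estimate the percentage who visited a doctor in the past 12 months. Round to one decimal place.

29.0%

Class response rates: day shift 112/140 = 80%, evening shift 51/60 = 85%, night shift 64/320 = 20%, weekend shift 60/200 = 30%.
Inverse-response-rate weighting restores each class to its sampled count, so class totals weight by n_sampled:
  day shift: 140 × 37.6 = 5264
  evening shift: 60 × 35 = 2100
  night shift: 320 × 20.4 = 6528
  weekend shift: 200 × 34.8 = 6960
Adjusted estimate = 20,852 / 720 = 28.9611 → 29.0%.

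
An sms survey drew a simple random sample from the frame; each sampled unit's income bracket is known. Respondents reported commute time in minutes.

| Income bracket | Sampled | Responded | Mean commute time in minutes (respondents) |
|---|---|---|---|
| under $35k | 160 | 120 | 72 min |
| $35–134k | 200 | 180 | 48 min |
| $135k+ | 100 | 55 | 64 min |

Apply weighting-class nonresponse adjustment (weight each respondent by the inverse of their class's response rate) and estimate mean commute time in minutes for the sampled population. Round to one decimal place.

Response rates by class: under $35k 120/160 = 75%, $35–134k 180/200 = 90%, $135k+ 55/100 = 55%.
With weight = n_sampled/n_responded per class, the weighted class total is n_sampled:
  under $35k: 160 × 72 = 11,520
  $35–134k: 200 × 48 = 9600
  $135k+: 100 × 64 = 6400
Adjusted estimate = 27,520 / 460 = 59.8261 → 59.8.

59.8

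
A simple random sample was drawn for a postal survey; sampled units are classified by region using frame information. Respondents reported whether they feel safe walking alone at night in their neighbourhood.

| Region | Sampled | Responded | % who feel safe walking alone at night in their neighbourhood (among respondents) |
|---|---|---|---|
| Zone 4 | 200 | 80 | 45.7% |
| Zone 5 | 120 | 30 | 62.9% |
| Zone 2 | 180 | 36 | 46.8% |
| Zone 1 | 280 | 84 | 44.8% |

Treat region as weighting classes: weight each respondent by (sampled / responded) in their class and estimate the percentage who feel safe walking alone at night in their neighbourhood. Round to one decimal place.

48.3%

Class response rates: Zone 4 80/200 = 40%, Zone 5 30/120 = 25%, Zone 2 36/180 = 20%, Zone 1 84/280 = 30%.
With weight = n_sampled/n_responded per class, the weighted class total is n_sampled:
  Zone 4: 200 × 45.7 = 9140
  Zone 5: 120 × 62.9 = 7548
  Zone 2: 180 × 46.8 = 8424
  Zone 1: 280 × 44.8 = 12,544
Adjusted estimate = 37,656 / 780 = 48.2769 → 48.3%.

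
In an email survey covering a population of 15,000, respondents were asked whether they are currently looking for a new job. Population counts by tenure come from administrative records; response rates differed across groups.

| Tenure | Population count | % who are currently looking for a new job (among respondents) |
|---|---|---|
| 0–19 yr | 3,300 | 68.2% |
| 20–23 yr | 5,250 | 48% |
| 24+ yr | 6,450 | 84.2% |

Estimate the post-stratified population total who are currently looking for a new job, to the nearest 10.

10,200

Apply each group's respondent rate to its population count:
  0–19 yr: 3,300 × 68.2% = 2250.6
  20–23 yr: 5,250 × 48% = 2520
  24+ yr: 6,450 × 84.2% = 5430.9
Estimated total = 10201.5 → 10,200.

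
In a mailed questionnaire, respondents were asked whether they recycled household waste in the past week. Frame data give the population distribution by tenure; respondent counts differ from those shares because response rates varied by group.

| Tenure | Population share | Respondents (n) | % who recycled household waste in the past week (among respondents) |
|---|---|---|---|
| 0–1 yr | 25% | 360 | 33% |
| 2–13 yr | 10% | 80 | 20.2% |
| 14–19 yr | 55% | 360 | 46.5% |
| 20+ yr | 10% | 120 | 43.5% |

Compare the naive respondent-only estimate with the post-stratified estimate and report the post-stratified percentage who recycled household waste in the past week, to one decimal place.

Unadjusted (pooled respondent) estimate weights by respondent counts:
  (360/920)×33 + (80/920)×20.2 + (360/920)×46.5 + (120/920)×43.5 = 38.5391%
Post-stratifying to population shares instead:
  0.25×33 + 0.1×20.2 + 0.55×46.5 + 0.1×43.5 = 40.195%

40.2%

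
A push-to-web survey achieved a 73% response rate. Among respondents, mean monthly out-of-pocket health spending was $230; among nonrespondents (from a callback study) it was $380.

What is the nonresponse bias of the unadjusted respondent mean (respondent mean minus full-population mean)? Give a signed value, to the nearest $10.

-$40

Nonresponse fraction = 1 − 0.73 = 0.27.
Bias = (nonresponse fraction) × (respondent mean − nonrespondent mean)
     = 0.27 × (230 − 380) = 0.27 × -150 = -40.5.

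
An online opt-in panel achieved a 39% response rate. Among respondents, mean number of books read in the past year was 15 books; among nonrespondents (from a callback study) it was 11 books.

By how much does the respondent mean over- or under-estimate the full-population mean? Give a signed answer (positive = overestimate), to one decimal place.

+2.4

Nonresponse fraction = 1 − 0.39 = 0.61.
Bias = (nonresponse fraction) × (respondent mean − nonrespondent mean)
     = 0.61 × (15 − 11) = 0.61 × 4 = 2.44.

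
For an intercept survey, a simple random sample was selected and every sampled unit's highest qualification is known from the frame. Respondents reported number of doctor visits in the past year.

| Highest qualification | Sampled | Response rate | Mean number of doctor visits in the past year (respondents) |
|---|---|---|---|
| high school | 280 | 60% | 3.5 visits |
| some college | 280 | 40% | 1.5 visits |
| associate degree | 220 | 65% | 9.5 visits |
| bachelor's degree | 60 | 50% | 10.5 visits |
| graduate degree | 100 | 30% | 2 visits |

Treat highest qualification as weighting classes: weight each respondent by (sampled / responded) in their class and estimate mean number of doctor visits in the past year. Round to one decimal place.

4.6

Weighting each respondent by the inverse class response rate inflates each class back to its sampled size, so the class weight is n_sampled:
  high school: 280 × 3.5 = 980
  some college: 280 × 1.5 = 420
  associate degree: 220 × 9.5 = 2090
  bachelor's degree: 60 × 10.5 = 630
  graduate degree: 100 × 2 = 200
Adjusted estimate = 4320 / 940 = 4.59574 → 4.6.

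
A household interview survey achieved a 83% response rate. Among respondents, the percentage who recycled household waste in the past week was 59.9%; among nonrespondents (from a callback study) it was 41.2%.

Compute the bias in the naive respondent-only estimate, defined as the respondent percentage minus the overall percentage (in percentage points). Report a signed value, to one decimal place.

Nonresponse fraction = 1 − 0.83 = 0.17.
Bias = (nonresponse fraction) × (respondent percentage − nonrespondent percentage)
     = 0.17 × (59.9 − 41.2) = 0.17 × 18.7 = 3.179.

+3.2 percentage points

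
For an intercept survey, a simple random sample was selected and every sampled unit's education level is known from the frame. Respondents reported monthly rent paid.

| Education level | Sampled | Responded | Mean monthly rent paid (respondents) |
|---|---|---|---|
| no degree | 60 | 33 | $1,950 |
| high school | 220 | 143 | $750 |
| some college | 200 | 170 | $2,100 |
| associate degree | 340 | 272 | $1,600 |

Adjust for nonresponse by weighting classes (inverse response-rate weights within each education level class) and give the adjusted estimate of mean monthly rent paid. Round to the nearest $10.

$1,520

Class response rates: no degree 33/60 = 55%, high school 143/220 = 65%, some college 170/200 = 85%, associate degree 272/340 = 80%.
Inverse-response-rate weighting restores each class to its sampled count, so class totals weight by n_sampled:
  no degree: 60 × 1950 = 117,000
  high school: 220 × 750 = 165,000
  some college: 200 × 2100 = 420,000
  associate degree: 340 × 1600 = 544,000
Adjusted estimate = 1,246,000 / 820 = 1519.51 → $1,520.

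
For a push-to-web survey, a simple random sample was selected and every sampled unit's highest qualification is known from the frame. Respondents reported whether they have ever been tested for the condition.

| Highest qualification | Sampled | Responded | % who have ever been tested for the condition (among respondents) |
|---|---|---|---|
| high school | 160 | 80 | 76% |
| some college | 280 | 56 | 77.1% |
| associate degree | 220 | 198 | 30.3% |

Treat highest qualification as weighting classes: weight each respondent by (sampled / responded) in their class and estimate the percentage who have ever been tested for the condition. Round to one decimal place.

61.2%

Class response rates: high school 80/160 = 50%, some college 56/280 = 20%, associate degree 198/220 = 90%.
Each respondent's weight = sampled/responded in their class; summing within a class gives n_sampled, so:
  high school: 160 × 76 = 12,160
  some college: 280 × 77.1 = 21,588
  associate degree: 220 × 30.3 = 6666
Adjusted estimate = 40,414 / 660 = 61.2333 → 61.2%.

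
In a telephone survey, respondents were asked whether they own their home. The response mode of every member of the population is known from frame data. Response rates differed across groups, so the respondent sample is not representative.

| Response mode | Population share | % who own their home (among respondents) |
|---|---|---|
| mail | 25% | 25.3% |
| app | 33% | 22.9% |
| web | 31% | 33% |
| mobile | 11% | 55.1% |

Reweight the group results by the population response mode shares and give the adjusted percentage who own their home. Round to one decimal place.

Weight each group's respondent value by its population share:
  mail: 0.25 × 25.3 = 6.325
  app: 0.33 × 22.9 = 7.557
  web: 0.31 × 33 = 10.23
  mobile: 0.11 × 55.1 = 6.061
Post-stratified estimate = 30.173 → 30.2%.

30.2%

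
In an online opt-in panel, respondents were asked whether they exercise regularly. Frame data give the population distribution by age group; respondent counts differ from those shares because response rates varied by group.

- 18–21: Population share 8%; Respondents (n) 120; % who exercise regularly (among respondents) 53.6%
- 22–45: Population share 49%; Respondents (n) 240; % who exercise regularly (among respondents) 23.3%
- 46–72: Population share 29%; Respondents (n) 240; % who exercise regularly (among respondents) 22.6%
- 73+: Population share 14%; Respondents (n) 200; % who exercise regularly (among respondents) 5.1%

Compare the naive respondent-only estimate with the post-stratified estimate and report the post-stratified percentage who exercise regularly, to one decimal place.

Naive respondent-only estimate (weights = respondent counts):
  (120/800)×53.6 + (240/800)×23.3 + (240/800)×22.6 + (200/800)×5.1 = 23.085%
Post-stratified estimate weights by population shares:
  0.08×53.6 + 0.49×23.3 + 0.29×22.6 + 0.14×5.1 = 22.973%

23.0%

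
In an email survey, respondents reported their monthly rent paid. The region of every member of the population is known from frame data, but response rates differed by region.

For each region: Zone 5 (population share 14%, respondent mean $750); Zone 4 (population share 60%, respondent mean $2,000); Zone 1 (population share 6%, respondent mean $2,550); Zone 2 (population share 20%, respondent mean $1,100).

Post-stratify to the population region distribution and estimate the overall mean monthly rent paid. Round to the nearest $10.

$1,680

Post-stratification weights by population share, not respondent share:
  Zone 5: 0.14 × 750 = 105
  Zone 4: 0.6 × 2000 = 1200
  Zone 1: 0.06 × 2550 = 153
  Zone 2: 0.2 × 1100 = 220
Post-stratified estimate = 1678 → $1,680.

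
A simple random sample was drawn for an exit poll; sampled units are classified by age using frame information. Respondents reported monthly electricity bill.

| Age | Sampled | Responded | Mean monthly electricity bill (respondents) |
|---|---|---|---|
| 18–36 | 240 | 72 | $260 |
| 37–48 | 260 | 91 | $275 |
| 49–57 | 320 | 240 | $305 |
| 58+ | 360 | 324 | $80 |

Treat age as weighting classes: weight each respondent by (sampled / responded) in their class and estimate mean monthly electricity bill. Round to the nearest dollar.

Class response rates: 18–36 72/240 = 30%, 37–48 91/260 = 35%, 49–57 240/320 = 75%, 58+ 324/360 = 90%.
Each respondent's weight = sampled/responded in their class; summing within a class gives n_sampled, so:
  18–36: 240 × 260 = 62,400
  37–48: 260 × 275 = 71,500
  49–57: 320 × 305 = 97,600
  58+: 360 × 80 = 28,800
Adjusted estimate = 260,300 / 1,180 = 220.593 → $221.

$221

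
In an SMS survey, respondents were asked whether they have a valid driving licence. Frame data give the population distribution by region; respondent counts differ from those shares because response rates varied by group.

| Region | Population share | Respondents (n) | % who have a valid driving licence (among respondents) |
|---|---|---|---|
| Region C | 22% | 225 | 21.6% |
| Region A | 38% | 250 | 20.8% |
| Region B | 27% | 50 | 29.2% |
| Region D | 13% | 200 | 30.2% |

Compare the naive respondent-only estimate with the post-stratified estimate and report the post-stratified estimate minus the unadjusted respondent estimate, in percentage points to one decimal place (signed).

+0.2 percentage points

Without adjustment, the pooled respondent share is:
  (225/725)×21.6 + (250/725)×20.8 + (50/725)×29.2 + (200/725)×30.2 = 24.2207%
Reweighting by population region shares:
  0.22×21.6 + 0.38×20.8 + 0.27×29.2 + 0.13×30.2 = 24.466%
Difference = 24.466 − 24.2207 = 0.2453 pp.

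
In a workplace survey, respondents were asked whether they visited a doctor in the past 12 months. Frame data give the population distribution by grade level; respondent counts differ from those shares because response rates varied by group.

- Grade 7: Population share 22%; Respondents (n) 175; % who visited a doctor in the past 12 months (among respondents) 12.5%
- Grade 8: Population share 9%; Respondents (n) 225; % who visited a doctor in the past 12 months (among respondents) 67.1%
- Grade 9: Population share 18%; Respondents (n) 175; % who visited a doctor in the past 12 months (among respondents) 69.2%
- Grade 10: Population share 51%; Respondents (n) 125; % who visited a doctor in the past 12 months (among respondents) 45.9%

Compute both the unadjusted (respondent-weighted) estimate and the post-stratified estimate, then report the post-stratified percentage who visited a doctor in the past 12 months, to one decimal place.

44.7%

Naive respondent-only estimate (weights = respondent counts):
  (175/700)×12.5 + (225/700)×67.1 + (175/700)×69.2 + (125/700)×45.9 = 50.1893%
Reweighting by population grade level shares:
  0.22×12.5 + 0.09×67.1 + 0.18×69.2 + 0.51×45.9 = 44.654%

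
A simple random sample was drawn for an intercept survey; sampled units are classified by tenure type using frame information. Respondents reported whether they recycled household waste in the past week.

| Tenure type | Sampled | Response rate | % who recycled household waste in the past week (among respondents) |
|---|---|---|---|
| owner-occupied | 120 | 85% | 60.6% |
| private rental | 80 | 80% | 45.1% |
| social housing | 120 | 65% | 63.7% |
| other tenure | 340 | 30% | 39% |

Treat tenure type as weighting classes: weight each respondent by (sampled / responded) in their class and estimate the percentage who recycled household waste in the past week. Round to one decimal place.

Inverse-response-rate weighting restores each class to its sampled count, so class totals weight by n_sampled:
  owner-occupied: 120 × 60.6 = 7272
  private rental: 80 × 45.1 = 3608
  social housing: 120 × 63.7 = 7644
  other tenure: 340 × 39 = 13,260
Adjusted estimate = 31,784 / 660 = 48.1576 → 48.2%.

48.2%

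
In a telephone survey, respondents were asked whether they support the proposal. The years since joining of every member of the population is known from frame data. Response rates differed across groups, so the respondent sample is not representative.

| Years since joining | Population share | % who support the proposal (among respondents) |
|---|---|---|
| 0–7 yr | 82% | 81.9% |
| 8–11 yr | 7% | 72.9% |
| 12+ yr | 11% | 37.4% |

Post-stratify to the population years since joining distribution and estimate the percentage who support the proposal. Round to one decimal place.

76.4%

Each cell contributes population-share × respondent value:
  0–7 yr: 0.82 × 81.9 = 67.158
  8–11 yr: 0.07 × 72.9 = 5.103
  12+ yr: 0.11 × 37.4 = 4.114
Post-stratified estimate = 76.375 → 76.4%.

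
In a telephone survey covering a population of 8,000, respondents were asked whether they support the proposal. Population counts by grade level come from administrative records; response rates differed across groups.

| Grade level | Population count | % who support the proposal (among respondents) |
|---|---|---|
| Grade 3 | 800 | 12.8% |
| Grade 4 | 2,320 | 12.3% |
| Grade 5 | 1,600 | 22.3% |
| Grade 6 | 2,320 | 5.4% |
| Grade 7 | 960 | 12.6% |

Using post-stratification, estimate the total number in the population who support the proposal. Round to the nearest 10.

990

Estimated count per cell = population count × respondent percentage:
  Grade 3: 800 × 12.8% = 102.4
  Grade 4: 2,320 × 12.3% = 285.36
  Grade 5: 1,600 × 22.3% = 356.8
  Grade 6: 2,320 × 5.4% = 125.28
  Grade 7: 960 × 12.6% = 120.96
Estimated total = 990.8 → 990.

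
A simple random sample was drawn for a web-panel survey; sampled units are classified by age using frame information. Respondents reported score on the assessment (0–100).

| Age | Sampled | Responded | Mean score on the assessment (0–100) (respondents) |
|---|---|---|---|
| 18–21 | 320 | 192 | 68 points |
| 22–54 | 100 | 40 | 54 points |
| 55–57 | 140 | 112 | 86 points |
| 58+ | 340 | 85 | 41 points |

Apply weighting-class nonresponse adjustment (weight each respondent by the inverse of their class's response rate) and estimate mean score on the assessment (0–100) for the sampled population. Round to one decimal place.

Response rates by class: 18–21 192/320 = 60%, 22–54 40/100 = 40%, 55–57 112/140 = 80%, 58+ 85/340 = 25%.
Each respondent's weight = sampled/responded in their class; summing within a class gives n_sampled, so:
  18–21: 320 × 68 = 21,760
  22–54: 100 × 54 = 5400
  55–57: 140 × 86 = 12,040
  58+: 340 × 41 = 13,940
Adjusted estimate = 53,140 / 900 = 59.0444 → 59.0.

59.0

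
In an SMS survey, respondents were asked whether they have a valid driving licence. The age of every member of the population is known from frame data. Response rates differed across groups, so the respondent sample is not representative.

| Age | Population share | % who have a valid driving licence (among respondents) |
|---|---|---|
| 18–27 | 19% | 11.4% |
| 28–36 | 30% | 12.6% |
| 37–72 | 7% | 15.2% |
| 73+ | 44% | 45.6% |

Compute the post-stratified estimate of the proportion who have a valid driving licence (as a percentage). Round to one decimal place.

Post-stratification weights by population share, not respondent share:
  18–27: 0.19 × 11.4 = 2.166
  28–36: 0.3 × 12.6 = 3.78
  37–72: 0.07 × 15.2 = 1.064
  73+: 0.44 × 45.6 = 20.064
Post-stratified estimate = 27.074 → 27.1%.

27.1%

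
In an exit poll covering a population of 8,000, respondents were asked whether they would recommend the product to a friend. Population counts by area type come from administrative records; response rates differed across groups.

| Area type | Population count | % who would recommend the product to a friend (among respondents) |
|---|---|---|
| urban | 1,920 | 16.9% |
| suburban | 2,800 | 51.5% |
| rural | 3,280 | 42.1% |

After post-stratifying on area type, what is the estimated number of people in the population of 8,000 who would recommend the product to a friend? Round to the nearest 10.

3,150

Each cell contributes its population count × the respondent rate:
  urban: 1,920 × 16.9% = 324.48
  suburban: 2,800 × 51.5% = 1442
  rural: 3,280 × 42.1% = 1380.88
Estimated total = 3147.36 → 3,150.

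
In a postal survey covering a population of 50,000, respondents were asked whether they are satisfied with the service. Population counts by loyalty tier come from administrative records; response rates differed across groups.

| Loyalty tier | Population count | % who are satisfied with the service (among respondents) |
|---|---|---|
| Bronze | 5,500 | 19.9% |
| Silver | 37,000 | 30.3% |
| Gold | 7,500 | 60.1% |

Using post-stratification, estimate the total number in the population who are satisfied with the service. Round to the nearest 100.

16,800

Each cell contributes its population count × the respondent rate:
  Bronze: 5,500 × 19.9% = 1094.5
  Silver: 37,000 × 30.3% = 11,211
  Gold: 7,500 × 60.1% = 4507.5
Estimated total = 16,813 → 16,800.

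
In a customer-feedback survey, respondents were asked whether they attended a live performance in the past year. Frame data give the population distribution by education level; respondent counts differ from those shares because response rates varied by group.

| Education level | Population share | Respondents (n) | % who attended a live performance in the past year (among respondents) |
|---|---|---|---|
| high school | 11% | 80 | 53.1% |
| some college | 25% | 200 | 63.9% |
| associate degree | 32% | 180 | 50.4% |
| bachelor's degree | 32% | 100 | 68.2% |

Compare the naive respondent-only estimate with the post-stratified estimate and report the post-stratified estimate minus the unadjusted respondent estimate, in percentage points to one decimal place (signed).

+1.0 percentage points

Unadjusted (pooled respondent) estimate weights by respondent counts:
  (80/560)×53.1 + (200/560)×63.9 + (180/560)×50.4 + (100/560)×68.2 = 58.7857%
Reweighting by population education level shares:
  0.11×53.1 + 0.25×63.9 + 0.32×50.4 + 0.32×68.2 = 59.768%
Difference = 59.768 − 58.7857 = 0.9823 pp.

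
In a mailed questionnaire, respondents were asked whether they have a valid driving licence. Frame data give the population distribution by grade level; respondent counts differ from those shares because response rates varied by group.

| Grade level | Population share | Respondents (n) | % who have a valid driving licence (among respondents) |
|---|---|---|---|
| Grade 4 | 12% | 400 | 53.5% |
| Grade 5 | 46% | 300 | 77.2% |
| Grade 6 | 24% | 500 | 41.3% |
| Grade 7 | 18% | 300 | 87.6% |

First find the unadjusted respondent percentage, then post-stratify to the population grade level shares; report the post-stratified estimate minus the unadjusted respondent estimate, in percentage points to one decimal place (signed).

Without adjustment, the pooled respondent share is:
  (400/1500)×53.5 + (300/1500)×77.2 + (500/1500)×41.3 + (300/1500)×87.6 = 60.9933%
Reweighting by population grade level shares:
  0.12×53.5 + 0.46×77.2 + 0.24×41.3 + 0.18×87.6 = 67.612%
Difference = 67.612 − 60.9933 = 6.6187 pp.

+6.6 percentage points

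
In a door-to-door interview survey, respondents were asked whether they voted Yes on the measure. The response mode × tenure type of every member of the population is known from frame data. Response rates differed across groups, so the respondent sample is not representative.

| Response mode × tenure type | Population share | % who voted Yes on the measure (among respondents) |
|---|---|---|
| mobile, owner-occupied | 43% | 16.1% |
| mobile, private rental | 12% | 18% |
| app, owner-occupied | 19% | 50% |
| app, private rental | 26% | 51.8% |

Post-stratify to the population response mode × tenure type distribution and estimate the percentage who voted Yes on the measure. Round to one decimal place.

32.1%

Reweight to the known response mode × tenure type distribution:
  mobile, owner-occupied: 0.43 × 16.1 = 6.923
  mobile, private rental: 0.12 × 18 = 2.16
  app, owner-occupied: 0.19 × 50 = 9.5
  app, private rental: 0.26 × 51.8 = 13.468
Post-stratified estimate = 32.051 → 32.1%.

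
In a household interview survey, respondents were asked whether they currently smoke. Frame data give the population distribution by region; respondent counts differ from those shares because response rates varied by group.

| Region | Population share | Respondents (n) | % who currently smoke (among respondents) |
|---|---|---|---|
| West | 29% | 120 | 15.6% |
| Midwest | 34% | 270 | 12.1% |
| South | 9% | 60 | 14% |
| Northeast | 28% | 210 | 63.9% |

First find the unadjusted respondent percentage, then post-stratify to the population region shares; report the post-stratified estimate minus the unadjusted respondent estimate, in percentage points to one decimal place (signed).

-1.6 percentage points

Without adjustment, the pooled respondent share is:
  (120/660)×15.6 + (270/660)×12.1 + (60/660)×14 + (210/660)×63.9 = 29.3909%
Reweighting by population region shares:
  0.29×15.6 + 0.34×12.1 + 0.09×14 + 0.28×63.9 = 27.79%
Difference = 27.79 − 29.3909 = -1.6009 pp.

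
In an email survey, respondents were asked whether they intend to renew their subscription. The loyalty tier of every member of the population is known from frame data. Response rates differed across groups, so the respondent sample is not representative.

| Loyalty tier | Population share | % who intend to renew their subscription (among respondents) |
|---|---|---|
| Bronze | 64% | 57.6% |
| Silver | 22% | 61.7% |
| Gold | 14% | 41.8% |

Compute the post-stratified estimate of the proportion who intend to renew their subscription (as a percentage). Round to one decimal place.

56.3%

Each cell contributes population-share × respondent value:
  Bronze: 0.64 × 57.6 = 36.864
  Silver: 0.22 × 61.7 = 13.574
  Gold: 0.14 × 41.8 = 5.852
Post-stratified estimate = 56.29 → 56.3%.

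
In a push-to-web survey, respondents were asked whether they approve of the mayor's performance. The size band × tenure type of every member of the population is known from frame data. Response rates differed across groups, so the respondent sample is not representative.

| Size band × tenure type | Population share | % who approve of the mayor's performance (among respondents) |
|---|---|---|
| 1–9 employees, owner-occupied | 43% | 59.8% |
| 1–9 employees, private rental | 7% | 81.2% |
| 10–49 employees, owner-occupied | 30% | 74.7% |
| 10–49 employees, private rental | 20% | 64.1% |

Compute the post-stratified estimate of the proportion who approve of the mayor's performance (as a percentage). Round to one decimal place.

66.6%

Weight each group's respondent value by its population share:
  1–9 employees, owner-occupied: 0.43 × 59.8 = 25.714
  1–9 employees, private rental: 0.07 × 81.2 = 5.684
  10–49 employees, owner-occupied: 0.3 × 74.7 = 22.41
  10–49 employees, private rental: 0.2 × 64.1 = 12.82
Post-stratified estimate = 66.628 → 66.6%.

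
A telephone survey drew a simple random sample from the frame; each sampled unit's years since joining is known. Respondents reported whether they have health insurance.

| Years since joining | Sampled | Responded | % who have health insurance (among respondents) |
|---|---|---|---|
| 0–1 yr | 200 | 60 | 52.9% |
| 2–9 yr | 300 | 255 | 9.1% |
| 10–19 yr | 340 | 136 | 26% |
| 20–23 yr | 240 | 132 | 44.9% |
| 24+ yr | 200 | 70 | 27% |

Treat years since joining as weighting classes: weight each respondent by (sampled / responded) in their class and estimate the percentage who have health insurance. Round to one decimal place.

29.9%

Response rates by class: 0–1 yr 60/200 = 30%, 2–9 yr 255/300 = 85%, 10–19 yr 136/340 = 40%, 20–23 yr 132/240 = 55%, 24+ yr 70/200 = 35%.
With weight = n_sampled/n_responded per class, the weighted class total is n_sampled:
  0–1 yr: 200 × 52.9 = 10,580
  2–9 yr: 300 × 9.1 = 2730
  10–19 yr: 340 × 26 = 8840
  20–23 yr: 240 × 44.9 = 10,776
  24+ yr: 200 × 27 = 5400
Adjusted estimate = 38,326 / 1,280 = 29.9422 → 29.9%.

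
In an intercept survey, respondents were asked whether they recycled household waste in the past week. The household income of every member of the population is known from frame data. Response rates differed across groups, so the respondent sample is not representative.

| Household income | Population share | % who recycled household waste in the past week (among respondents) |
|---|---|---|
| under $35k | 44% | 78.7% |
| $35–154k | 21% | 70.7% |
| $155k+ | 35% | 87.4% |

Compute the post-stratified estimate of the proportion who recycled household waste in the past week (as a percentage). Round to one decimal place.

80.1%

Reweight to the known household income distribution:
  under $35k: 0.44 × 78.7 = 34.628
  $35–154k: 0.21 × 70.7 = 14.847
  $155k+: 0.35 × 87.4 = 30.59
Post-stratified estimate = 80.065 → 80.1%.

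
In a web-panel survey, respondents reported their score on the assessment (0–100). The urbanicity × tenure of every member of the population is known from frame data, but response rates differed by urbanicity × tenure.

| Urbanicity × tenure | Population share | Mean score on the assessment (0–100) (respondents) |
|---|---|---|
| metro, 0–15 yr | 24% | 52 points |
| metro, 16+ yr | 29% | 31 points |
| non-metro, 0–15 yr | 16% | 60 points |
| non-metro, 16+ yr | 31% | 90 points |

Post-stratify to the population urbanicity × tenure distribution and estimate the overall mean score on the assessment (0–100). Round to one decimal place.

59.0

Reweight to the known urbanicity × tenure distribution:
  metro, 0–15 yr: 0.24 × 52 = 12.48
  metro, 16+ yr: 0.29 × 31 = 8.99
  non-metro, 0–15 yr: 0.16 × 60 = 9.6
  non-metro, 16+ yr: 0.31 × 90 = 27.9
Post-stratified estimate = 58.97 → 59.0.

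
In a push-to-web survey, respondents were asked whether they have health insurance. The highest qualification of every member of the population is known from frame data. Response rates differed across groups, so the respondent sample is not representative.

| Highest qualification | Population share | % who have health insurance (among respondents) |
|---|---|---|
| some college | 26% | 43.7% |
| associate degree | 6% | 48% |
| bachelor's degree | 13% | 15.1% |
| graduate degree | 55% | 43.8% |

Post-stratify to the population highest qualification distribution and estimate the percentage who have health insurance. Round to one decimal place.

40.3%

Each cell contributes population-share × respondent value:
  some college: 0.26 × 43.7 = 11.362
  associate degree: 0.06 × 48 = 2.88
  bachelor's degree: 0.13 × 15.1 = 1.963
  graduate degree: 0.55 × 43.8 = 24.09
Post-stratified estimate = 40.295 → 40.3%.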